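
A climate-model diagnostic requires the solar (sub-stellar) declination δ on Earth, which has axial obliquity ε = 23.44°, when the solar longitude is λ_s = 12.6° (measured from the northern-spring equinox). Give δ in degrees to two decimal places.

δ = +4.98°

sin δ = sin ε · sin λ_s = sin 23.44° × sin 12.6° = 0.086775.
δ = arcsin(0.086775) = +4.98°.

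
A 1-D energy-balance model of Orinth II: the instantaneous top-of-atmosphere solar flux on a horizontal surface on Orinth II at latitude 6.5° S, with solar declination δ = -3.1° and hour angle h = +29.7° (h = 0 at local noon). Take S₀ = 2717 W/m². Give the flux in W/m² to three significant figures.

2.36e+03 W/m²

cos θ_z = sin φ sin δ + cos φ cos δ cos h = 0.006122 + 0.861785 = 0.867907.
Flux = S₀ · cos θ_z = 2717 × 0.867907 = 2358 W/m².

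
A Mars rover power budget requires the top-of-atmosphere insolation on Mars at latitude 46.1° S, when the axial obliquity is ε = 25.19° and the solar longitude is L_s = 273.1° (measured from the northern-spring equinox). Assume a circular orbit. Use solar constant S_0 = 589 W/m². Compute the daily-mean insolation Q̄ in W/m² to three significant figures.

Solar declination: sin δ = sin ε · sin L_s = sin 25.19° × sin 273.1° = -0.42500, so δ = -25.151°.
cos h₀ = −tan(-46.1°) tan(-25.151°) = -0.4879, h₀ = 2.0805 rad.
Bracket: h₀ sin ϕ sin δ + cos ϕ cos δ sin h₀ = 2.0805×-0.72055×-0.42500 + 0.69340×0.90519×0.87290 = 0.637119 + 0.547883 = 1.185002.
Q̄ = (S_0/π) × [bracket] = (589/π) × 1.185002 = 222.2 W/m².

Q̄ ≈ 222 W/m²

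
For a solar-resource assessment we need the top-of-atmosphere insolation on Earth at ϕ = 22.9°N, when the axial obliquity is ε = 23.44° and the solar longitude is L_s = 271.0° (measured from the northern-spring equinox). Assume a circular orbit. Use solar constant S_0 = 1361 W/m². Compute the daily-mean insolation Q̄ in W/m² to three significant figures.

Q̄ ≈ 267 W/m²

Solar declination: sin δ = sin ε · sin L_s = sin 23.44° × sin 271.0° = -0.39773, so δ = -23.436°.
cos h₀ = −tan(+22.9°) tan(-23.436°) = 0.1831, h₀ = 1.3866 rad.
Bracket: h₀ sin ϕ sin δ + cos ϕ cos δ sin h₀ = 1.3866×0.38912×-0.39773 + 0.92119×0.91750×0.98309 = -0.214597 + 0.830900 = 0.616303.
Q̄ = (S_0/π) × [bracket] = (1361/π) × 0.616303 = 267.0 W/m².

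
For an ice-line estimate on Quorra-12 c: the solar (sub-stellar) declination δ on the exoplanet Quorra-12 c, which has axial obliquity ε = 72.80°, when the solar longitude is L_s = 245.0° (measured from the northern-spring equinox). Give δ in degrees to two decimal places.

δ = -59.97°

sin δ = sin ε · sin L_s = sin 72.80° × sin 245.0° = -0.865776.
δ = arcsin(-0.865776) = -59.97°.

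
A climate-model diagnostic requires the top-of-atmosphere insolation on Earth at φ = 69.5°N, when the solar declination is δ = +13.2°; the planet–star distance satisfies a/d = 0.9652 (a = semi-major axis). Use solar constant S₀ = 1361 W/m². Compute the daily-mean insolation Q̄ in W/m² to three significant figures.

Q̄ ≈ 301 W/m²

cos H₀ = −tan(+69.5°) tan(+13.200°) = -0.6273, H₀ = 2.2489 rad.
Bracket: H₀ sin φ sin δ + cos φ cos δ sin H₀ = 2.2489×0.93667×0.22835 + 0.35021×0.97358×0.77876 = 0.481014 + 0.265524 = 0.746538.
Inverse-square distance factor (a/d)² = 0.9652² = 0.931611.
Q̄ = (S₀/π) × 0.931611 × [bracket] = (1361/π) × 0.931611 × 0.746538 = 301.3 W/m².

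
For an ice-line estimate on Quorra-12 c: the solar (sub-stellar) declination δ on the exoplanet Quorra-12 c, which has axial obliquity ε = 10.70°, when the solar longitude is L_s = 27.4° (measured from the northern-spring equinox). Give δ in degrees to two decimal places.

δ = +4.90°

sin δ = sin ε · sin L_s = sin 10.70° × sin 27.4° = 0.085444.
δ = arcsin(0.085444) = +4.90°.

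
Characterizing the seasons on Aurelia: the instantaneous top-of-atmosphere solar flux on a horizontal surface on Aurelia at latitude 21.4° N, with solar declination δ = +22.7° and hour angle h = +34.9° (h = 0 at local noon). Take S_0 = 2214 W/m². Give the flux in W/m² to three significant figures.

1.87e+03 W/m²

cos θ_z = sin ϕ sin δ + cos ϕ cos δ cos h = 0.140808 + 0.704457 = 0.845265.
Flux = S_0 · cos θ_z = 2214 × 0.845265 = 1871 W/m².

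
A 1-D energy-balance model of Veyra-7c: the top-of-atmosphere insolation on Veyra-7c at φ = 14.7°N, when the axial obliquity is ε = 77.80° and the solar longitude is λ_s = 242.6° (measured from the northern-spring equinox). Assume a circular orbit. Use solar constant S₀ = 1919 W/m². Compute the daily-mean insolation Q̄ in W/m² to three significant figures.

Q̄ ≈ 114 W/m²

Solar declination: sin δ = sin ε · sin λ_s = sin 77.80° × sin 242.6° = -0.86776, so δ = -60.200°.
cos H₀ = −tan(+14.7°) tan(-60.200°) = 0.4581, H₀ = 1.0950 rad.
Bracket: H₀ sin φ sin δ + cos φ cos δ sin H₀ = 1.0950×0.25376×-0.86776 + 0.96727×0.49697×0.88891 = -0.241122 + 0.427303 = 0.186181.
Q̄ = (S₀/π) × [bracket] = (1919/π) × 0.186181 = 113.7 W/m².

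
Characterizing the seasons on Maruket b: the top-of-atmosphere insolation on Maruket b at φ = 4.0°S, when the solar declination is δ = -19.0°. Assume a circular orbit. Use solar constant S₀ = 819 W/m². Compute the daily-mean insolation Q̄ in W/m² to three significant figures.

Q̄ ≈ 255 W/m²

cos H₀ = −tan(-4.0°) tan(-19.000°) = -0.0241, H₀ = 1.5949 rad.
Bracket: H₀ sin φ sin δ + cos φ cos δ sin H₀ = 1.5949×-0.06976×-0.32557 + 0.99756×0.94552×0.99971 = 0.036223 + 0.942939 = 0.979162.
Q̄ = (S₀/π) × [bracket] = (819/π) × 0.979162 = 255.3 W/m².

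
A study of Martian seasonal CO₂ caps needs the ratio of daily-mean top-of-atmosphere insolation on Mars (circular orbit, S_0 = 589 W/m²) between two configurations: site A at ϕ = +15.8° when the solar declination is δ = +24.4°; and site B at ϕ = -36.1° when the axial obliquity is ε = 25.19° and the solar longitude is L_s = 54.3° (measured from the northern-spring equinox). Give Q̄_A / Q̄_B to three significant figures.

— Configuration A (ϕ=+15.8°):
cos h₀ = −tan(+15.8°) tan(+24.400°) = -0.1284, h₀ = 1.6995 rad.
Bracket: h₀ sin ϕ sin δ + cos ϕ cos δ sin h₀ = 1.6995×0.27228×0.41310 + 0.96222×0.91068×0.99173 = 0.191158 + 0.869028 = 1.060186.
Q̄ = (S_0/π) × [bracket] = (589/π) × 1.060186 = 198.77 W/m².
— Configuration B (ϕ=-36.1°):
Solar declination: sin δ = sin ε · sin L_s = sin 25.19° × sin 54.3° = 0.34564, so δ = +20.221°.
cos h₀ = −tan(-36.1°) tan(+20.221°) = 0.2686, h₀ = 1.2989 rad.
Bracket: h₀ sin ϕ sin δ + cos ϕ cos δ sin h₀ = 1.2989×-0.58920×0.34564 + 0.80799×0.93837×0.96325 = -0.264522 + 0.730330 = 0.465808.
Q̄ = (S_0/π) × [bracket] = (589/π) × 0.465808 = 87.332 W/m².
Ratio Q̄_A / Q̄_B = 198.77 / 87.332 = 2.276.

Q̄_A / Q̄_B ≈ 2.28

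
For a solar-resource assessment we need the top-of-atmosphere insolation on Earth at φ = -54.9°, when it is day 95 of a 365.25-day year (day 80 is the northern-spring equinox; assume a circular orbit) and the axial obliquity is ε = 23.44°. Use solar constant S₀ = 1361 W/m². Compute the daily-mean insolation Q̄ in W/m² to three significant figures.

Solar longitude: λ_s = 360° × (95 − 80)/365.25 = 14.784°.
sin δ = sin 23.44° × sin 14.784° = 0.10151, so δ = +5.826°.
cos H₀ = −tan(-54.9°) tan(+5.826°) = 0.1452, H₀ = 1.4251 rad.
Bracket: H₀ sin φ sin δ + cos φ cos δ sin H₀ = 1.4251×-0.81815×0.10151 + 0.57501×0.99483×0.98940 = -0.118355 + 0.565974 = 0.447619.
Q̄ = (S₀/π) × [bracket] = (1361/π) × 0.447619 = 193.9 W/m².

Q̄ ≈ 194 W/m²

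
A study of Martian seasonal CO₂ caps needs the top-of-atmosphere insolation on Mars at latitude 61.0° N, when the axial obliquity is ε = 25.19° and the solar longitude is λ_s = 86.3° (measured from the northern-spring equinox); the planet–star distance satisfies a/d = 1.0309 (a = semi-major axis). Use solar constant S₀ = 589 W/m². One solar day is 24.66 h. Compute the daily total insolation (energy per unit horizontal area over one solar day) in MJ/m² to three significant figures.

21.1 MJ/m²

Solar declination: sin δ = sin ε · sin λ_s = sin 25.19° × sin 86.3° = 0.42473, so δ = +25.134°.
cos H₀ = −tan(+61.0°) tan(+25.134°) = -0.8464, H₀ = 2.5799 rad.
Bracket: H₀ sin φ sin δ + cos φ cos δ sin H₀ = 2.5799×0.87462×0.42473 + 0.48481×0.90532×0.53258 = 0.958374 + 0.233754 = 1.192128.
Inverse-square distance factor (a/d)² = 1.0309² = 1.062755.
Q̄ = (S₀/π) × 1.062755 × [bracket] = (589/π) × 1.062755 × 1.192128 = 237.53 W/m².
Daily total = Q̄ × 24.66 h × 3600 s/h = 237.53 × 24.66 × 3600 / 10⁶ = 21.09 MJ/m².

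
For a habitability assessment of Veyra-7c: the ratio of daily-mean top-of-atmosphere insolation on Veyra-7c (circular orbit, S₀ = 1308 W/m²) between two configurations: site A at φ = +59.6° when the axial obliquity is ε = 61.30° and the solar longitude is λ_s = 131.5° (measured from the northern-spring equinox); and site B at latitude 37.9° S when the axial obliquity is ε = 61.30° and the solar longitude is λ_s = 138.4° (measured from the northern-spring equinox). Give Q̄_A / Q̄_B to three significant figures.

Q̄_A / Q̄_B ≈ 9.77

— Configuration A (φ=+59.6°):
Solar declination: sin δ = sin ε · sin λ_s = sin 61.30° × sin 131.5° = 0.65694, so δ = +41.067°.
cos H₀ = −tan(+59.6°) tan(+41.067°) = -1.4852 ≤ −1 ⇒ polar day, H₀ = π.
Bracket: H₀ sin φ sin δ + cos φ cos δ sin H₀ = 3.1416×0.86251×0.65694 + 0.50603×0.75394×0.00000 = 1.780085 + 0.000000 = 1.780085.
Q̄ = (S₀/π) × [bracket] = (1308/π) × 1.780085 = 741.14 W/m².
— Configuration B (φ=-37.9°):
Solar declination: sin δ = sin ε · sin λ_s = sin 61.30° × sin 138.4° = 0.58236, so δ = +35.617°.
cos H₀ = −tan(-37.9°) tan(+35.617°) = 0.5577, H₀ = 0.9792 rad.
Bracket: H₀ sin φ sin δ + cos φ cos δ sin H₀ = 0.9792×-0.61429×0.58236 + 0.78908×0.81293×0.83006 = -0.350297 + 0.532456 = 0.182159.
Q̄ = (S₀/π) × [bracket] = (1308/π) × 0.182159 = 75.842 W/m².
Ratio Q̄_A / Q̄_B = 741.14 / 75.842 = 9.772.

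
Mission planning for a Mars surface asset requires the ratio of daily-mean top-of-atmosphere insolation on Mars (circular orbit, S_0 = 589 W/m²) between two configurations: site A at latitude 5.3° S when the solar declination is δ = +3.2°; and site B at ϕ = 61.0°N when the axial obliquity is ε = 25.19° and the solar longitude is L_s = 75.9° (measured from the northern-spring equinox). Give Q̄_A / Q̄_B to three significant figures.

— Configuration A (ϕ=-5.3°):
cos h₀ = −tan(-5.3°) tan(+3.200°) = 0.0052, h₀ = 1.5656 rad.
Bracket: h₀ sin ϕ sin δ + cos ϕ cos δ sin h₀ = 1.5656×-0.09237×0.05582 + 0.99572×0.99844×0.99999 = -0.008072 + 0.994157 = 0.986085.
Q̄ = (S_0/π) × [bracket] = (589/π) × 0.986085 = 184.88 W/m².
— Configuration B (ϕ=+61.0°):
Solar declination: sin δ = sin ε · sin L_s = sin 25.19° × sin 75.9° = 0.41280, so δ = +24.381°.
cos h₀ = −tan(+61.0°) tan(+24.381°) = -0.8176, h₀ = 2.5281 rad.
Bracket: h₀ sin ϕ sin δ + cos ϕ cos δ sin h₀ = 2.5281×0.87462×0.41280 + 0.48481×0.91082×0.57576 = 0.912753 + 0.254241 = 1.166994.
Q̄ = (S_0/π) × [bracket] = (589/π) × 1.166994 = 218.79 W/m².
Ratio Q̄_A / Q̄_B = 184.88 / 218.79 = 0.8450.

Q̄_A / Q̄_B ≈ 0.845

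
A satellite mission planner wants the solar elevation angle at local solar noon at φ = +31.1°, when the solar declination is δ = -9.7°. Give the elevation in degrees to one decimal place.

49.2°

At local noon the hour angle is zero, so the zenith angle equals |φ − δ| = |+31.1° − (-9.700°)| = 40.800°.
Elevation = 90° − 40.800° = 49.2°.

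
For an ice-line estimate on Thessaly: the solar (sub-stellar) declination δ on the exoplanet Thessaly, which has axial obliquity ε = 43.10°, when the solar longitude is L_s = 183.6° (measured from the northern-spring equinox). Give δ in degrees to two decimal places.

sin δ = sin ε · sin L_s = sin 43.10° × sin 183.6° = -0.042903.
δ = arcsin(-0.042903) = -2.46°.

δ = -2.46°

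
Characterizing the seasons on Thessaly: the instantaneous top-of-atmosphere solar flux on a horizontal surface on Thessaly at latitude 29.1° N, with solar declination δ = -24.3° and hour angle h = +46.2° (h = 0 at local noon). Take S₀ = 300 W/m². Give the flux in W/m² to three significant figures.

105 W/m²

cos θ_z = sin φ sin δ + cos φ cos δ cos h = -0.200134 + 0.551194 = 0.351060.
Flux = S₀ · cos θ_z = 300 × 0.351060 = 105.3 W/m².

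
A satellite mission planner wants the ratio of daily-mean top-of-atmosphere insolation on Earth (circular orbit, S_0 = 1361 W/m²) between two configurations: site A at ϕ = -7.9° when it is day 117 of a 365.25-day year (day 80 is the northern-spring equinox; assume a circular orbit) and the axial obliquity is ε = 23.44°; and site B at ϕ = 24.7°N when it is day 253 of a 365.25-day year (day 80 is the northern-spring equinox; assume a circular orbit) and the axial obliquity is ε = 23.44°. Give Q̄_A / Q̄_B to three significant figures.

— Configuration A (ϕ=-7.9°):
Solar longitude: L_s = 360° × (117 − 80)/365.25 = 36.468°.
sin δ = sin 23.44° × sin 36.468° = 0.23644, so δ = +13.676°.
cos h₀ = −tan(-7.9°) tan(+13.676°) = 0.0338, h₀ = 1.5370 rad.
Bracket: h₀ sin ϕ sin δ + cos ϕ cos δ sin h₀ = 1.5370×-0.13744×0.23644 + 0.99051×0.97165×0.99943 = -0.049947 + 0.961880 = 0.911933.
Q̄ = (S_0/π) × [bracket] = (1361/π) × 0.911933 = 395.07 W/m².
— Configuration B (ϕ=+24.7°):
Solar longitude: L_s = 360° × (253 − 80)/365.25 = 170.513°.
sin δ = sin 23.44° × sin 170.513° = 0.06556, so δ = +3.759°.
cos h₀ = −tan(+24.7°) tan(+3.759°) = -0.0302, h₀ = 1.6010 rad.
Bracket: h₀ sin ϕ sin δ + cos ϕ cos δ sin h₀ = 1.6010×0.41787×0.06556 + 0.90851×0.99785×0.99954 = 0.043860 + 0.906140 = 0.950000.
Q̄ = (S_0/π) × [bracket] = (1361/π) × 0.950000 = 411.56 W/m².
Ratio Q̄_A / Q̄_B = 395.07 / 411.56 = 0.9599.

Q̄_A / Q̄_B ≈ 0.960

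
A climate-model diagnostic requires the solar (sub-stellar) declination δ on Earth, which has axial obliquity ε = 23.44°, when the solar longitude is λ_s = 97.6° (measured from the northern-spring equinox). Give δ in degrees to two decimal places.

δ = +23.22°

sin δ = sin ε · sin λ_s = sin 23.44° × sin 97.6° = 0.394294.
δ = arcsin(0.394294) = +23.22°.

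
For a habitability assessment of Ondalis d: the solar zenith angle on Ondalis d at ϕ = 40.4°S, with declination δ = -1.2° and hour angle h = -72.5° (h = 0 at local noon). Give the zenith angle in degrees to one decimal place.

θ_z = 76.0°

cos θ_z = sin ϕ sin δ + cos ϕ cos δ cos h = 0.013573 + 0.228949 = 0.242522.
θ_z = arccos(0.242522) = 76.0°.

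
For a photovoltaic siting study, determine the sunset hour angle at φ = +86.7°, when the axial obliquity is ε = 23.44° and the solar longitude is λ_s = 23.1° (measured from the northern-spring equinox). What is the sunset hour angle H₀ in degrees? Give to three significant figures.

H₀ = 180°

Solar declination: sin δ = sin ε · sin λ_s = sin 23.44° × sin 23.1° = 0.15607, so δ = +8.979°.
Sunrise equation: cos H₀ = −tan φ · tan δ = -2.7403 ≤ −1, so the Sun never sets (polar day) and H₀ = π.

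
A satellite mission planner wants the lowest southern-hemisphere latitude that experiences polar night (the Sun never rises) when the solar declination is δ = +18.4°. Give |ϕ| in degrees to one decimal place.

Polar night requires cos h₀ = −tan ϕ tan δ ≥ 1, i.e. tan ϕ tan δ ≤ −1.
The boundary is |tan ϕ| · |tan δ| = 1, so |ϕ| = 90° − |δ| = 90° − 18.4° = 71.6° in the southern hemisphere.

|ϕ| = 71.6°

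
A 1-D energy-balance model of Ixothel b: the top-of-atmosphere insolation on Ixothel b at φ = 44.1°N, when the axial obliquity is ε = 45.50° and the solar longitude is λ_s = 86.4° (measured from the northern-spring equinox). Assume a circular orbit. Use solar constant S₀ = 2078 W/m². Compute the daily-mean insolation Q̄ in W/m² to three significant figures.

Q̄ ≈ 1.03e+03 W/m²

Solar declination: sin δ = sin ε · sin λ_s = sin 45.50° × sin 86.4° = 0.71184, so δ = +45.385°.
cos H₀ = −tan(+44.1°) tan(+45.385°) = -0.9822, H₀ = 2.9525 rad.
Bracket: H₀ sin φ sin δ + cos φ cos δ sin H₀ = 2.9525×0.69591×0.71184 + 0.71813×0.70234×0.18794 = 1.462599 + 0.094792 = 1.557391.
Q̄ = (S₀/π) × [bracket] = (2078/π) × 1.557391 = 1030 W/m².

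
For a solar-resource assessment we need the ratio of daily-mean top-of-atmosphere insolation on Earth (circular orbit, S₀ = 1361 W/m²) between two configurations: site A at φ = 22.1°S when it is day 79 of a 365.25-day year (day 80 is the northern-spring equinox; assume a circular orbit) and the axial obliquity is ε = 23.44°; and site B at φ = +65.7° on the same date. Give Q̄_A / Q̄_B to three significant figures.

— Configuration A (φ=-22.1°):
Solar longitude: λ_s = 360° × (79 − 80)/365.25 = -0.986°, i.e. -0.986° + 360° = 359.014°.
sin δ = sin 23.44° × sin 359.014° = -0.00684, so δ = -0.392°.
cos H₀ = −tan(-22.1°) tan(-0.392°) = -0.0028, H₀ = 1.5736 rad.
Bracket: H₀ sin φ sin δ + cos φ cos δ sin H₀ = 1.5736×-0.37622×-0.00684 + 0.92653×0.99998×1.00000 = 0.004049 + 0.926511 = 0.930560.
Q̄ = (S₀/π) × [bracket] = (1361/π) × 0.930560 = 403.14 W/m².
— Configuration B (φ=+65.7°):
cos H₀ = −tan(+65.7°) tan(-0.392°) = 0.0152, H₀ = 1.5556 rad.
Bracket: H₀ sin φ sin δ + cos φ cos δ sin H₀ = 1.5556×0.91140×-0.00684 + 0.41151×0.99998×0.99989 = -0.009698 + 0.411457 = 0.401759.
Q̄ = (S₀/π) × [bracket] = (1361/π) × 0.401759 = 174.05 W/m².
Ratio Q̄_A / Q̄_B = 403.14 / 174.05 = 2.316.

Q̄_A / Q̄_B ≈ 2.32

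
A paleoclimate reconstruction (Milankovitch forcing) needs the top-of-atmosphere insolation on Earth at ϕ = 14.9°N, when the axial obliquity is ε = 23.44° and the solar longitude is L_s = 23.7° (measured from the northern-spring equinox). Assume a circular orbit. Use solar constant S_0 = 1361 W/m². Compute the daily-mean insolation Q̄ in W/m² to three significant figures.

Q̄ ≈ 442 W/m²

Solar declination: sin δ = sin ε · sin L_s = sin 23.44° × sin 23.7° = 0.15989, so δ = +9.201°.
cos h₀ = −tan(+14.9°) tan(+9.201°) = -0.0431, h₀ = 1.6139 rad.
Bracket: h₀ sin ϕ sin δ + cos ϕ cos δ sin h₀ = 1.6139×0.25713×0.15989 + 0.96638×0.98713×0.99907 = 0.066351 + 0.953056 = 1.019407.
Q̄ = (S_0/π) × [bracket] = (1361/π) × 1.019407 = 441.6 W/m².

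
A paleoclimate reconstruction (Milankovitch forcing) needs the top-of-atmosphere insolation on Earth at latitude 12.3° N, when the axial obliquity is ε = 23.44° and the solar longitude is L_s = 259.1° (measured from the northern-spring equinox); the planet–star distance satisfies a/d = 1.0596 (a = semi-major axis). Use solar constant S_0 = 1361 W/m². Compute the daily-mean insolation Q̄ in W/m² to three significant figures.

Q̄ ≈ 376 W/m²

Solar declination: sin δ = sin ε · sin L_s = sin 23.44° × sin 259.1° = -0.39061, so δ = -22.993°.
cos h₀ = −tan(+12.3°) tan(-22.993°) = 0.0925, h₀ = 1.4781 rad.
Bracket: h₀ sin ϕ sin δ + cos ϕ cos δ sin h₀ = 1.4781×0.21303×-0.39061 + 0.97705×0.92056×0.99571 = -0.122995 + 0.895575 = 0.772580.
Inverse-square distance factor (a/d)² = 1.0596² = 1.122752.
Q̄ = (S_0/π) × 1.122752 × [bracket] = (1361/π) × 1.122752 × 0.772580 = 375.8 W/m².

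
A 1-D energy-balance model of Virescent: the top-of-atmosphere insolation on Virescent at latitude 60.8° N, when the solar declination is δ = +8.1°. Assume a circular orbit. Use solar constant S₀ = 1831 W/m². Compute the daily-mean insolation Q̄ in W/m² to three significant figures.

cos H₀ = −tan(+60.8°) tan(+8.100°) = -0.2547, H₀ = 1.8283 rad.
Bracket: H₀ sin φ sin δ + cos φ cos δ sin H₀ = 1.8283×0.87292×0.14090 + 0.48786×0.99002×0.96703 = 0.224871 + 0.467067 = 0.691938.
Q̄ = (S₀/π) × [bracket] = (1831/π) × 0.691938 = 403.3 W/m².

Q̄ ≈ 403 W/m²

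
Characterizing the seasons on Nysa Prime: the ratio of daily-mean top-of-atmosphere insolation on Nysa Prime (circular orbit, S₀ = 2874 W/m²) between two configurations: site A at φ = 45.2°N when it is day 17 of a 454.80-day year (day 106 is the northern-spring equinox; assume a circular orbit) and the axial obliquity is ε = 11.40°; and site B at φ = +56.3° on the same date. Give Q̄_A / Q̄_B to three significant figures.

Q̄_A / Q̄_B ≈ 1.54

— Configuration A (φ=+45.2°):
Solar longitude: λ_s = 360° × (17 − 106)/454.80 = -70.449°, i.e. -70.449° + 360° = 289.551°.
sin δ = sin 11.40° × sin 289.551° = -0.18626, so δ = -10.735°.
cos H₀ = −tan(+45.2°) tan(-10.735°) = 0.1909, H₀ = 1.3787 rad.
Bracket: H₀ sin φ sin δ + cos φ cos δ sin H₀ = 1.3787×0.70957×-0.18626 + 0.70463×0.98250×0.98161 = -0.182215 + 0.679568 = 0.497353.
Q̄ = (S₀/π) × [bracket] = (2874/π) × 0.497353 = 454.99 W/m².
— Configuration B (φ=+56.3°):
cos H₀ = −tan(+56.3°) tan(-10.735°) = 0.2843, H₀ = 1.2826 rad.
Bracket: H₀ sin φ sin δ + cos φ cos δ sin H₀ = 1.2826×0.83195×-0.18626 + 0.55484×0.98250×0.95875 = -0.198750 + 0.522644 = 0.323894.
Q̄ = (S₀/π) × [bracket] = (2874/π) × 0.323894 = 296.31 W/m².
Ratio Q̄_A / Q̄_B = 454.99 / 296.31 = 1.536.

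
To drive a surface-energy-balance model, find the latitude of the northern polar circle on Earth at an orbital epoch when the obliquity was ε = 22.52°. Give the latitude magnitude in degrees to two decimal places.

67.48°

The polar circle is the lowest latitude that experiences at least one full rotation of continuous daylight at the northern-summer solstice; it lies at |φ| = 90° − ε = 90° − 22.52° = 67.48°.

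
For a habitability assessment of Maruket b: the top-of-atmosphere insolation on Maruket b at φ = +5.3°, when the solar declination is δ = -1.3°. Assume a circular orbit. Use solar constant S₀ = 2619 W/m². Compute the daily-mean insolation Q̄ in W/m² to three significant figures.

Q̄ ≈ 827 W/m²

cos H₀ = −tan(+5.3°) tan(-1.300°) = 0.0021, H₀ = 1.5687 rad.
Bracket: H₀ sin φ sin δ + cos φ cos δ sin H₀ = 1.5687×0.09237×-0.02269 + 0.99572×0.99974×1.00000 = -0.003288 + 0.995461 = 0.992173.
Q̄ = (S₀/π) × [bracket] = (2619/π) × 0.992173 = 827.1 W/m².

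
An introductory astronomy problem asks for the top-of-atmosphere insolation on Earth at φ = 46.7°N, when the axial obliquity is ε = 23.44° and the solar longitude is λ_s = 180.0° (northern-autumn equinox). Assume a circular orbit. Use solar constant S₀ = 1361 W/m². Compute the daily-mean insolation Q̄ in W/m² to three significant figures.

Q̄ ≈ 297 W/m²

Solar declination: sin δ = sin ε · sin λ_s = sin 23.44° × sin 180.0° = 0.00000, so δ = +0.000°.
cos H₀ = −tan(+46.7°) tan(+0.000°) = -0.0000, H₀ = 1.5708 rad.
Bracket: H₀ sin φ sin δ + cos φ cos δ sin H₀ = 1.5708×0.72777×0.00000 + 0.68582×1.00000×1.00000 = 0.000000 + 0.685820 = 0.685820.
Q̄ = (S₀/π) × [bracket] = (1361/π) × 0.685820 = 297.1 W/m².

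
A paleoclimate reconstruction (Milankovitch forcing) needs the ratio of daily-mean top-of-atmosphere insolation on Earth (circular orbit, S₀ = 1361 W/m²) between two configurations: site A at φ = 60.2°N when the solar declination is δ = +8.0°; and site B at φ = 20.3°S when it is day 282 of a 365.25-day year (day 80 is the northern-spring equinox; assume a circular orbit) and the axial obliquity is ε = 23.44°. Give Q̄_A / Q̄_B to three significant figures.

Q̄_A / Q̄_B ≈ 0.695

— Configuration A (φ=+60.2°):
cos H₀ = −tan(+60.2°) tan(+8.000°) = -0.2454, H₀ = 1.8187 rad.
Bracket: H₀ sin φ sin δ + cos φ cos δ sin H₀ = 1.8187×0.86777×0.13917 + 0.49697×0.99027×0.96942 = 0.219640 + 0.477085 = 0.696725.
Q̄ = (S₀/π) × [bracket] = (1361/π) × 0.696725 = 301.84 W/m².
— Configuration B (φ=-20.3°):
Solar longitude: λ_s = 360° × (282 − 80)/365.25 = 199.097°.
sin δ = sin 23.44° × sin 199.097° = -0.13014, so δ = -7.478°.
cos H₀ = −tan(-20.3°) tan(-7.478°) = -0.0486, H₀ = 1.6194 rad.
Bracket: H₀ sin φ sin δ + cos φ cos δ sin H₀ = 1.6194×-0.34694×-0.13014 + 0.93789×0.99150×0.99882 = 0.073117 + 0.928821 = 1.001938.
Q̄ = (S₀/π) × [bracket] = (1361/π) × 1.001938 = 434.06 W/m².
Ratio Q̄_A / Q̄_B = 301.84 / 434.06 = 0.6954.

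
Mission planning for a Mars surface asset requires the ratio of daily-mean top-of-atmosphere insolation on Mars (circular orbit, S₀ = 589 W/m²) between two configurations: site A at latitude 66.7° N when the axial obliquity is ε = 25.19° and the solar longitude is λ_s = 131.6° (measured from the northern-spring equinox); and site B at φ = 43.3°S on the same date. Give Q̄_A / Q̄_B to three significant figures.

— Configuration A (φ=+66.7°):
Solar declination: sin δ = sin ε · sin λ_s = sin 25.19° × sin 131.6° = 0.31828, so δ = +18.559°.
cos H₀ = −tan(+66.7°) tan(+18.559°) = -0.7796, H₀ = 2.4648 rad.
Bracket: H₀ sin φ sin δ + cos φ cos δ sin H₀ = 2.4648×0.91845×0.31828 + 0.39555×0.94800×0.62631 = 0.720521 + 0.234855 = 0.955376.
Q̄ = (S₀/π) × [bracket] = (589/π) × 0.955376 = 179.12 W/m².
— Configuration B (φ=-43.3°):
cos H₀ = −tan(-43.3°) tan(+18.559°) = 0.3164, H₀ = 1.2489 rad.
Bracket: H₀ sin φ sin δ + cos φ cos δ sin H₀ = 1.2489×-0.68582×0.31828 + 0.72777×0.94800×0.94863 = -0.272613 + 0.654484 = 0.381871.
Q̄ = (S₀/π) × [bracket] = (589/π) × 0.381871 = 71.595 W/m².
Ratio Q̄_A / Q̄_B = 179.12 / 71.595 = 2.502.

Q̄_A / Q̄_B ≈ 2.50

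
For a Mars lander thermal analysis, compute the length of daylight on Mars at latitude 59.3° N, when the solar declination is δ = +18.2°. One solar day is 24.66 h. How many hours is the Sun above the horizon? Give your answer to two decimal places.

cos H₀ = −tan φ · tan δ = −tan(+59.3°) × tan(+18.200°) = -0.5537, so H₀ = 2.1576 rad = 123.62°.
Daylight = 2H₀/(2π) × 24.66 h = (2.1576/π) × 24.66 = 16.94 h.

16.94 h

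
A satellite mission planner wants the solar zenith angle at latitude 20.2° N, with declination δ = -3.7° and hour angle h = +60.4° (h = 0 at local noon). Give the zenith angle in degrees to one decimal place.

cos θ_z = sin ϕ sin δ + cos ϕ cos δ cos h = -0.022283 + 0.462595 = 0.440312.
θ_z = arccos(0.440312) = 63.9°.

θ_z = 63.9°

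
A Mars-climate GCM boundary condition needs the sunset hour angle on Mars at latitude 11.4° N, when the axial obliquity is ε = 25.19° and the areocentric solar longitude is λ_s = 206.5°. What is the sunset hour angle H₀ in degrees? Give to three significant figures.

H₀ = 87.8°

sin δ = sin 25.19° × sin 206.5° = -0.18991, so δ = -10.948°.
cos H₀ = −tan φ · tan δ = −tan(+11.4°) × tan(-10.948°) = 0.0390, so H₀ = 1.5318 rad = 87.76°.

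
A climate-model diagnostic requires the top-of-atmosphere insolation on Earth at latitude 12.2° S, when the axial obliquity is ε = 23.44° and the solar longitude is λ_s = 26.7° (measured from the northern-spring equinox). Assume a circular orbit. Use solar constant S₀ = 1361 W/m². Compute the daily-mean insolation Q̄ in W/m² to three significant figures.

Solar declination: sin δ = sin ε · sin λ_s = sin 23.44° × sin 26.7° = 0.17873, so δ = +10.296°.
cos H₀ = −tan(-12.2°) tan(+10.296°) = 0.0393, H₀ = 1.5315 rad.
Bracket: H₀ sin φ sin δ + cos φ cos δ sin H₀ = 1.5315×-0.21132×0.17873 + 0.97742×0.98390×0.99923 = -0.057844 + 0.960943 = 0.903099.
Q̄ = (S₀/π) × [bracket] = (1361/π) × 0.903099 = 391.2 W/m².

Q̄ ≈ 391 W/m²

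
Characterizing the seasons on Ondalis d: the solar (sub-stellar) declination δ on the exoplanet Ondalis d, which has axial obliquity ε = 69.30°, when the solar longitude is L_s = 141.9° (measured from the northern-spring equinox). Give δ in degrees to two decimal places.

δ = +35.25°

sin δ = sin ε · sin L_s = sin 69.30° × sin 141.9° = 0.577203.
δ = arcsin(0.577203) = +35.25°.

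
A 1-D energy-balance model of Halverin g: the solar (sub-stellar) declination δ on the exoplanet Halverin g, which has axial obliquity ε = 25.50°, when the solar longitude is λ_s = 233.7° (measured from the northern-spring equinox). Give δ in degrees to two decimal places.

sin δ = sin ε · sin λ_s = sin 25.50° × sin 233.7° = -0.346961.
δ = arcsin(-0.346961) = -20.30°.

δ = -20.30°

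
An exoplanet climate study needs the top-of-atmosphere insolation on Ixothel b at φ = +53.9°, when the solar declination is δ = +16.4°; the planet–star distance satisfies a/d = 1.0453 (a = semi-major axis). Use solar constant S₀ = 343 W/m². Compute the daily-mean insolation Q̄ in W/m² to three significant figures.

cos H₀ = −tan(+53.9°) tan(+16.400°) = -0.4036, H₀ = 1.9863 rad.
Bracket: H₀ sin φ sin δ + cos φ cos δ sin H₀ = 1.9863×0.80799×0.28234 + 0.58920×0.95931×0.91493 = 0.453130 + 0.517142 = 0.970272.
Inverse-square distance factor (a/d)² = 1.0453² = 1.092652.
Q̄ = (S₀/π) × 1.092652 × [bracket] = (343/π) × 1.092652 × 0.970272 = 115.7 W/m².

Q̄ ≈ 116 W/m²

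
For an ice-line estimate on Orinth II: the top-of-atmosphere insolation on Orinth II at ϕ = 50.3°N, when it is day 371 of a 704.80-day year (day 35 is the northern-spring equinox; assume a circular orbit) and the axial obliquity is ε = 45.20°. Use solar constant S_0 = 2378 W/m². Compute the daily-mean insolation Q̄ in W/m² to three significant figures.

Q̄ ≈ 579 W/m²

Solar longitude: L_s = 360° × (371 − 35)/704.80 = 171.623°.
sin δ = sin 45.20° × sin 171.623° = 0.10337, so δ = +5.933°.
cos h₀ = −tan(+50.3°) tan(+5.933°) = -0.1252, h₀ = 1.6963 rad.
Bracket: h₀ sin ϕ sin δ + cos ϕ cos δ sin h₀ = 1.6963×0.76940×0.10337 + 0.63877×0.99464×0.99213 = 0.134912 + 0.630346 = 0.765258.
Q̄ = (S_0/π) × [bracket] = (2378/π) × 0.765258 = 579.3 W/m².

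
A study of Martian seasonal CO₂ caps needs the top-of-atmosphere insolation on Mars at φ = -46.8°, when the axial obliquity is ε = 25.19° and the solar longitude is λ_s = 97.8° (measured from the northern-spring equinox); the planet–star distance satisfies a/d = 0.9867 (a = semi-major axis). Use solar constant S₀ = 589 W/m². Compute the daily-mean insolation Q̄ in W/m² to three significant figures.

Q̄ ≈ 39.4 W/m²

Solar declination: sin δ = sin ε · sin λ_s = sin 25.19° × sin 97.8° = 0.42168, so δ = +24.941°.
cos H₀ = −tan(-46.8°) tan(+24.941°) = 0.4952, H₀ = 1.0527 rad.
Bracket: H₀ sin φ sin δ + cos φ cos δ sin H₀ = 1.0527×-0.72897×0.42168 + 0.68455×0.90674×0.86876 = -0.323592 + 0.539247 = 0.215655.
Inverse-square distance factor (a/d)² = 0.9867² = 0.973577.
Q̄ = (S₀/π) × 0.973577 × [bracket] = (589/π) × 0.973577 × 0.215655 = 39.36 W/m².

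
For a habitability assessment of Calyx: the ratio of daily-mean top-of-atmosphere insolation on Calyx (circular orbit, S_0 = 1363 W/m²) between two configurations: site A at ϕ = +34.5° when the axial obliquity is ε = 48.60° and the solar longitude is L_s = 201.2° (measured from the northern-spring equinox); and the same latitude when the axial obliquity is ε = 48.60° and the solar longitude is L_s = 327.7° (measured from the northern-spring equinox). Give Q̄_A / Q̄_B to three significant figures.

Q̄_A / Q̄_B ≈ 1.31

— Configuration A (ϕ=+34.5°):
Solar declination: sin δ = sin ε · sin L_s = sin 48.60° × sin 201.2° = -0.27126, so δ = -15.739°.
cos h₀ = −tan(+34.5°) tan(-15.739°) = 0.1937, h₀ = 1.3759 rad.
Bracket: h₀ sin ϕ sin δ + cos ϕ cos δ sin h₀ = 1.3759×0.56641×-0.27126 + 0.82413×0.96251×0.98106 = -0.211399 + 0.778210 = 0.566811.
Q̄ = (S_0/π) × [bracket] = (1363/π) × 0.566811 = 245.91 W/m².
— Configuration B (ϕ=+34.5°):
Solar declination: sin δ = sin ε · sin L_s = sin 48.60° × sin 327.7° = -0.40082, so δ = -23.630°.
cos h₀ = −tan(+34.5°) tan(-23.630°) = 0.3007, h₀ = 1.2654 rad.
Bracket: h₀ sin ϕ sin δ + cos ϕ cos δ sin h₀ = 1.2654×0.56641×-0.40082 + 0.82413×0.91616×0.95372 = -0.287282 + 0.720092 = 0.432810.
Q̄ = (S_0/π) × [bracket] = (1363/π) × 0.432810 = 187.78 W/m².
Ratio Q̄_A / Q̄_B = 245.91 / 187.78 = 1.310.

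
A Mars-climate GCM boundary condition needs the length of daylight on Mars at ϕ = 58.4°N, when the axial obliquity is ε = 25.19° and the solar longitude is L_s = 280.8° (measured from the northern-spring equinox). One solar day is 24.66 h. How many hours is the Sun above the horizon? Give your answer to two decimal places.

5.70 h

Solar declination: sin δ = sin ε · sin L_s = sin 25.19° × sin 280.8° = -0.41808, so δ = -24.714°.
cos h₀ = −tan ϕ · tan δ = −tan(+58.4°) × tan(-24.714°) = 0.7481, so h₀ = 0.7256 rad = 41.57°.
Daylight = 2h₀/(2π) × 24.66 h = (0.7256/π) × 24.66 = 5.70 h.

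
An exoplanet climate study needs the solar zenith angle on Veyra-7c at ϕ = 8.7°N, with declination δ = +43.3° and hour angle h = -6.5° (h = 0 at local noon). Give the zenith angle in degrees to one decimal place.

cos θ_z = sin ϕ sin δ + cos ϕ cos δ cos h = 0.103737 + 0.714775 = 0.818512.
θ_z = arccos(0.818512) = 35.1°.

θ_z = 35.1°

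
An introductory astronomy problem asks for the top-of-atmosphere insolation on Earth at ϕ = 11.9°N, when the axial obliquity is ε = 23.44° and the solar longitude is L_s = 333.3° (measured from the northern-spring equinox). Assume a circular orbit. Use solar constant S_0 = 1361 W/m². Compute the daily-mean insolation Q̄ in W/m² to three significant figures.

Solar declination: sin δ = sin ε · sin L_s = sin 23.44° × sin 333.3° = -0.17873, so δ = -10.296°.
cos h₀ = −tan(+11.9°) tan(-10.296°) = 0.0383, h₀ = 1.5325 rad.
Bracket: h₀ sin ϕ sin δ + cos ϕ cos δ sin h₀ = 1.5325×0.20620×-0.17873 + 0.97851×0.98390×0.99927 = -0.056479 + 0.962053 = 0.905574.
Q̄ = (S_0/π) × [bracket] = (1361/π) × 0.905574 = 392.3 W/m².

Q̄ ≈ 392 W/m²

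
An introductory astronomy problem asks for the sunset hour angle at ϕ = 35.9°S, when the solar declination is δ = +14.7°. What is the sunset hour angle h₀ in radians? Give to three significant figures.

cos h₀ = −tan ϕ · tan δ = −tan(-35.9°) × tan(+14.700°) = 0.1899, so h₀ = 1.3797 rad = 79.05°.

h₀ = 1.38 rad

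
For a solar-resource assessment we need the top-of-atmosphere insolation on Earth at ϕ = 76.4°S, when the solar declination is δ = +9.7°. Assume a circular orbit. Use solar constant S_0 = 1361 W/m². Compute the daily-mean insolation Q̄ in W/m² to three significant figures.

Q̄ ≈ 15.3 W/m²

cos h₀ = −tan(-76.4°) tan(+9.700°) = 0.7066, h₀ = 0.7862 rad.
Bracket: h₀ sin ϕ sin δ + cos ϕ cos δ sin h₀ = 0.7862×-0.97196×0.16849 + 0.23514×0.98570×0.70766 = -0.128752 + 0.164020 = 0.035268.
Q̄ = (S_0/π) × [bracket] = (1361/π) × 0.035268 = 15.28 W/m².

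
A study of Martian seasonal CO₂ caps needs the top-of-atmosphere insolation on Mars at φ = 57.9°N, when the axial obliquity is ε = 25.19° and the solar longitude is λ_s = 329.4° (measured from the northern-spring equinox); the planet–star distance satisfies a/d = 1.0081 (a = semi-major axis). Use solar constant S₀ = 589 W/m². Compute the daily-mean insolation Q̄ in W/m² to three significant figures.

Solar declination: sin δ = sin ε · sin λ_s = sin 25.19° × sin 329.4° = -0.21666, so δ = -12.513°.
cos H₀ = −tan(+57.9°) tan(-12.513°) = 0.3538, H₀ = 1.2092 rad.
Bracket: H₀ sin φ sin δ + cos φ cos δ sin H₀ = 1.2092×0.84712×-0.21666 + 0.53140×0.97625×0.93533 = -0.221933 + 0.485230 = 0.263297.
Inverse-square distance factor (a/d)² = 1.0081² = 1.016266.
Q̄ = (S₀/π) × 1.016266 × [bracket] = (589/π) × 1.016266 × 0.263297 = 50.17 W/m².

Q̄ ≈ 50.2 W/m²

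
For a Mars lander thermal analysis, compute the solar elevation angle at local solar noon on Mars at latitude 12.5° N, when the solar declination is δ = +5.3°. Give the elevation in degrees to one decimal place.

82.8°

At local noon the hour angle is zero, so the zenith angle equals |φ − δ| = |+12.5° − (+5.300°)| = 7.200°.
Elevation = 90° − 7.200° = 82.8°.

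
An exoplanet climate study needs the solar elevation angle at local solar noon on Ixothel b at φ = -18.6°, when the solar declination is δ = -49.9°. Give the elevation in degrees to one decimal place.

58.7°

At local noon the hour angle is zero, so the zenith angle equals |φ − δ| = |-18.6° − (-49.900°)| = 31.300°.
Elevation = 90° − 31.300° = 58.7°.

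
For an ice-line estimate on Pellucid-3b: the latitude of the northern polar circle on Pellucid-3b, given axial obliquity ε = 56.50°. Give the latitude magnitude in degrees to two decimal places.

33.50°

The polar circle is the lowest latitude that experiences at least one full rotation of continuous daylight at the northern-summer solstice; it lies at |φ| = 90° − ε = 90° − 56.50° = 33.50°.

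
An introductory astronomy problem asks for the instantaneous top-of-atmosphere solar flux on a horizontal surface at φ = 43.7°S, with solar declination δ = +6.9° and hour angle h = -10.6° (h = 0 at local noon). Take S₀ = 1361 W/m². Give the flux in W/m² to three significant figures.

cos θ_z = sin φ sin δ + cos φ cos δ cos h = -0.083000 + 0.705483 = 0.622483.
Flux = S₀ · cos θ_z = 1361 × 0.622483 = 847.2 W/m².

847 W/m²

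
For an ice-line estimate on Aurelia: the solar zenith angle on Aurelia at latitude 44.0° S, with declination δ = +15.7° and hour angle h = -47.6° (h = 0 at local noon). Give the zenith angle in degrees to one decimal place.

θ_z = 73.8°

cos θ_z = sin φ sin δ + cos φ cos δ cos h = -0.187975 + 0.466956 = 0.278981.
θ_z = arccos(0.278981) = 73.8°.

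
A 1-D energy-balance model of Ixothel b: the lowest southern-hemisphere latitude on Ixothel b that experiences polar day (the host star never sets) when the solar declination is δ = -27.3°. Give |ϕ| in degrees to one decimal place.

|ϕ| = 62.7°

Polar day requires cos h₀ = −tan ϕ tan δ ≤ −1, i.e. tan ϕ tan δ ≥ 1.
The boundary is |tan ϕ| · |tan δ| = 1, so |ϕ| = 90° − |δ| = 90° − 27.3° = 62.7° in the southern hemisphere.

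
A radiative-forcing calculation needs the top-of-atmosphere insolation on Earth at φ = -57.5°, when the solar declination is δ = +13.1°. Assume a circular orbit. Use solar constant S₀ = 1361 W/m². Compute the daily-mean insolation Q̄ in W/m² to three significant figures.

cos H₀ = −tan(-57.5°) tan(+13.100°) = 0.3653, H₀ = 1.1969 rad.
Bracket: H₀ sin φ sin δ + cos φ cos δ sin H₀ = 1.1969×-0.84339×0.22665 + 0.53730×0.97398×0.93090 = -0.228793 + 0.487158 = 0.258365.
Q̄ = (S₀/π) × [bracket] = (1361/π) × 0.258365 = 111.9 W/m².

Q̄ ≈ 112 W/m²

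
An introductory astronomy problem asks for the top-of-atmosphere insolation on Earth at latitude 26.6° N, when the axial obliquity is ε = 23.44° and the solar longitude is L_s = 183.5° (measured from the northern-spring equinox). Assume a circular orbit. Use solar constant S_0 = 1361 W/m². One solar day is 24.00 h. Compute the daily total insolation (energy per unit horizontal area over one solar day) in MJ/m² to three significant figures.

32.8 MJ/m²

Solar declination: sin δ = sin ε · sin L_s = sin 23.44° × sin 183.5° = -0.02428, so δ = -1.392°.
cos h₀ = −tan(+26.6°) tan(-1.392°) = 0.0122, h₀ = 1.5586 rad.
Bracket: h₀ sin ϕ sin δ + cos ϕ cos δ sin h₀ = 1.5586×0.44776×-0.02428 + 0.89415×0.99971×0.99993 = -0.016944 + 0.893828 = 0.876884.
Q̄ = (S_0/π) × [bracket] = (1361/π) × 0.876884 = 379.88 W/m².
Daily total = Q̄ × 24.00 h × 3600 s/h = 379.88 × 24.00 × 3600 / 10⁶ = 32.82 MJ/m².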